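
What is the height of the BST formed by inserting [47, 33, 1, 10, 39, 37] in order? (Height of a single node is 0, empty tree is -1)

Insertion order: [47, 33, 1, 10, 39, 37]
Tree (level-order array): [47, 33, None, 1, 39, None, 10, 37]
Compute height bottom-up (empty subtree = -1):
  height(10) = 1 + max(-1, -1) = 0
  height(1) = 1 + max(-1, 0) = 1
  height(37) = 1 + max(-1, -1) = 0
  height(39) = 1 + max(0, -1) = 1
  height(33) = 1 + max(1, 1) = 2
  height(47) = 1 + max(2, -1) = 3
Height = 3


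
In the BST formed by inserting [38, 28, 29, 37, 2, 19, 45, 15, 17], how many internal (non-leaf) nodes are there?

Tree built from: [38, 28, 29, 37, 2, 19, 45, 15, 17]
Tree (level-order array): [38, 28, 45, 2, 29, None, None, None, 19, None, 37, 15, None, None, None, None, 17]
Rule: An internal node has at least one child.
Per-node child counts:
  node 38: 2 child(ren)
  node 28: 2 child(ren)
  node 2: 1 child(ren)
  node 19: 1 child(ren)
  node 15: 1 child(ren)
  node 17: 0 child(ren)
  node 29: 1 child(ren)
  node 37: 0 child(ren)
  node 45: 0 child(ren)
Matching nodes: [38, 28, 2, 19, 15, 29]
Count of internal (non-leaf) nodes: 6


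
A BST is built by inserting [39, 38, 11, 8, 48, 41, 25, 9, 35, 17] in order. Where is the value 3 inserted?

Starting tree (level order): [39, 38, 48, 11, None, 41, None, 8, 25, None, None, None, 9, 17, 35]
Insertion path: 39 -> 38 -> 11 -> 8
Result: insert 3 as left child of 8
Final tree (level order): [39, 38, 48, 11, None, 41, None, 8, 25, None, None, 3, 9, 17, 35]


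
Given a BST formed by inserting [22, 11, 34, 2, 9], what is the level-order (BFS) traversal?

Tree insertion order: [22, 11, 34, 2, 9]
Tree (level-order array): [22, 11, 34, 2, None, None, None, None, 9]
BFS from the root, enqueuing left then right child of each popped node:
  queue [22] -> pop 22, enqueue [11, 34], visited so far: [22]
  queue [11, 34] -> pop 11, enqueue [2], visited so far: [22, 11]
  queue [34, 2] -> pop 34, enqueue [none], visited so far: [22, 11, 34]
  queue [2] -> pop 2, enqueue [9], visited so far: [22, 11, 34, 2]
  queue [9] -> pop 9, enqueue [none], visited so far: [22, 11, 34, 2, 9]
Result: [22, 11, 34, 2, 9]


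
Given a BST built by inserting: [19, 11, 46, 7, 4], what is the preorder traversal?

Tree insertion order: [19, 11, 46, 7, 4]
Tree (level-order array): [19, 11, 46, 7, None, None, None, 4]
Preorder traversal: [19, 11, 7, 4, 46]


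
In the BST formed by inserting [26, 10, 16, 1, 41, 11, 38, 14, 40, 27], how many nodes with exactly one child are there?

Tree built from: [26, 10, 16, 1, 41, 11, 38, 14, 40, 27]
Tree (level-order array): [26, 10, 41, 1, 16, 38, None, None, None, 11, None, 27, 40, None, 14]
Rule: These are nodes with exactly 1 non-null child.
Per-node child counts:
  node 26: 2 child(ren)
  node 10: 2 child(ren)
  node 1: 0 child(ren)
  node 16: 1 child(ren)
  node 11: 1 child(ren)
  node 14: 0 child(ren)
  node 41: 1 child(ren)
  node 38: 2 child(ren)
  node 27: 0 child(ren)
  node 40: 0 child(ren)
Matching nodes: [16, 11, 41]
Count of nodes with exactly one child: 3


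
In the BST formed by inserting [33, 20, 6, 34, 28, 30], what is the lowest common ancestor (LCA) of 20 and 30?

Tree insertion order: [33, 20, 6, 34, 28, 30]
Tree (level-order array): [33, 20, 34, 6, 28, None, None, None, None, None, 30]
In a BST, the LCA of p=20, q=30 is the first node v on the
root-to-leaf path with p <= v <= q (go left if both < v, right if both > v).
Walk from root:
  at 33: both 20 and 30 < 33, go left
  at 20: 20 <= 20 <= 30, this is the LCA
LCA = 20


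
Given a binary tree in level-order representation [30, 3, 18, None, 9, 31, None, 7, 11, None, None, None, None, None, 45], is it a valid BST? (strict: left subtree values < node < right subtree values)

Level-order array: [30, 3, 18, None, 9, 31, None, 7, 11, None, None, None, None, None, 45]
Validate using subtree bounds (lo, hi): at each node, require lo < value < hi,
then recurse left with hi=value and right with lo=value.
Preorder trace (stopping at first violation):
  at node 30 with bounds (-inf, +inf): OK
  at node 3 with bounds (-inf, 30): OK
  at node 9 with bounds (3, 30): OK
  at node 7 with bounds (3, 9): OK
  at node 11 with bounds (9, 30): OK
  at node 45 with bounds (11, 30): VIOLATION
Node 45 violates its bound: not (11 < 45 < 30).
Result: Not a valid BST


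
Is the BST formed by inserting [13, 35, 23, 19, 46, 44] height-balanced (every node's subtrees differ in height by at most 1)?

Tree (level-order array): [13, None, 35, 23, 46, 19, None, 44]
Definition: a tree is height-balanced if, at every node, |h(left) - h(right)| <= 1 (empty subtree has height -1).
Bottom-up per-node check:
  node 19: h_left=-1, h_right=-1, diff=0 [OK], height=0
  node 23: h_left=0, h_right=-1, diff=1 [OK], height=1
  node 44: h_left=-1, h_right=-1, diff=0 [OK], height=0
  node 46: h_left=0, h_right=-1, diff=1 [OK], height=1
  node 35: h_left=1, h_right=1, diff=0 [OK], height=2
  node 13: h_left=-1, h_right=2, diff=3 [FAIL (|-1-2|=3 > 1)], height=3
Node 13 violates the condition: |-1 - 2| = 3 > 1.
Result: Not balanced


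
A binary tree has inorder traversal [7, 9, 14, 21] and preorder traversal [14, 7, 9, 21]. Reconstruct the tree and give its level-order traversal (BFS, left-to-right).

Inorder:  [7, 9, 14, 21]
Preorder: [14, 7, 9, 21]
Algorithm: preorder visits root first, so consume preorder in order;
for each root, split the current inorder slice at that value into
left-subtree inorder and right-subtree inorder, then recurse.
Recursive splits:
  root=14; inorder splits into left=[7, 9], right=[21]
  root=7; inorder splits into left=[], right=[9]
  root=9; inorder splits into left=[], right=[]
  root=21; inorder splits into left=[], right=[]
Reconstructed level-order: [14, 7, 21, 9]


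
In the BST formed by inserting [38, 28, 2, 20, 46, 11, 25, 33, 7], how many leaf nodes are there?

Tree built from: [38, 28, 2, 20, 46, 11, 25, 33, 7]
Tree (level-order array): [38, 28, 46, 2, 33, None, None, None, 20, None, None, 11, 25, 7]
Rule: A leaf has 0 children.
Per-node child counts:
  node 38: 2 child(ren)
  node 28: 2 child(ren)
  node 2: 1 child(ren)
  node 20: 2 child(ren)
  node 11: 1 child(ren)
  node 7: 0 child(ren)
  node 25: 0 child(ren)
  node 33: 0 child(ren)
  node 46: 0 child(ren)
Matching nodes: [7, 25, 33, 46]
Count of leaf nodes: 4


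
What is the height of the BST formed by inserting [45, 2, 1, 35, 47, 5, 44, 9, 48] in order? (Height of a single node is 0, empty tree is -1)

Insertion order: [45, 2, 1, 35, 47, 5, 44, 9, 48]
Tree (level-order array): [45, 2, 47, 1, 35, None, 48, None, None, 5, 44, None, None, None, 9]
Compute height bottom-up (empty subtree = -1):
  height(1) = 1 + max(-1, -1) = 0
  height(9) = 1 + max(-1, -1) = 0
  height(5) = 1 + max(-1, 0) = 1
  height(44) = 1 + max(-1, -1) = 0
  height(35) = 1 + max(1, 0) = 2
  height(2) = 1 + max(0, 2) = 3
  height(48) = 1 + max(-1, -1) = 0
  height(47) = 1 + max(-1, 0) = 1
  height(45) = 1 + max(3, 1) = 4
Height = 4


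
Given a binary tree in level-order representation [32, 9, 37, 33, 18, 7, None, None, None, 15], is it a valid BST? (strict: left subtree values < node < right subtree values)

Level-order array: [32, 9, 37, 33, 18, 7, None, None, None, 15]
Validate using subtree bounds (lo, hi): at each node, require lo < value < hi,
then recurse left with hi=value and right with lo=value.
Preorder trace (stopping at first violation):
  at node 32 with bounds (-inf, +inf): OK
  at node 9 with bounds (-inf, 32): OK
  at node 33 with bounds (-inf, 9): VIOLATION
Node 33 violates its bound: not (-inf < 33 < 9).
Result: Not a valid BST


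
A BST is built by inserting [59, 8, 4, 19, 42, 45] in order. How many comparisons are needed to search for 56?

Search path for 56: 59 -> 8 -> 19 -> 42 -> 45
Found: False
Comparisons: 5


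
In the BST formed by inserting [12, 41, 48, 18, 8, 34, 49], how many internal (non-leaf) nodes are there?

Tree built from: [12, 41, 48, 18, 8, 34, 49]
Tree (level-order array): [12, 8, 41, None, None, 18, 48, None, 34, None, 49]
Rule: An internal node has at least one child.
Per-node child counts:
  node 12: 2 child(ren)
  node 8: 0 child(ren)
  node 41: 2 child(ren)
  node 18: 1 child(ren)
  node 34: 0 child(ren)
  node 48: 1 child(ren)
  node 49: 0 child(ren)
Matching nodes: [12, 41, 18, 48]
Count of internal (non-leaf) nodes: 4


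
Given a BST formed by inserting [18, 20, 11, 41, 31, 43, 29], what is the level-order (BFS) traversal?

Tree insertion order: [18, 20, 11, 41, 31, 43, 29]
Tree (level-order array): [18, 11, 20, None, None, None, 41, 31, 43, 29]
BFS from the root, enqueuing left then right child of each popped node:
  queue [18] -> pop 18, enqueue [11, 20], visited so far: [18]
  queue [11, 20] -> pop 11, enqueue [none], visited so far: [18, 11]
  queue [20] -> pop 20, enqueue [41], visited so far: [18, 11, 20]
  queue [41] -> pop 41, enqueue [31, 43], visited so far: [18, 11, 20, 41]
  queue [31, 43] -> pop 31, enqueue [29], visited so far: [18, 11, 20, 41, 31]
  queue [43, 29] -> pop 43, enqueue [none], visited so far: [18, 11, 20, 41, 31, 43]
  queue [29] -> pop 29, enqueue [none], visited so far: [18, 11, 20, 41, 31, 43, 29]
Result: [18, 11, 20, 41, 31, 43, 29]


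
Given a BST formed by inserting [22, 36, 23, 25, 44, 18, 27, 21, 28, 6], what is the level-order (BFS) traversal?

Tree insertion order: [22, 36, 23, 25, 44, 18, 27, 21, 28, 6]
Tree (level-order array): [22, 18, 36, 6, 21, 23, 44, None, None, None, None, None, 25, None, None, None, 27, None, 28]
BFS from the root, enqueuing left then right child of each popped node:
  queue [22] -> pop 22, enqueue [18, 36], visited so far: [22]
  queue [18, 36] -> pop 18, enqueue [6, 21], visited so far: [22, 18]
  queue [36, 6, 21] -> pop 36, enqueue [23, 44], visited so far: [22, 18, 36]
  queue [6, 21, 23, 44] -> pop 6, enqueue [none], visited so far: [22, 18, 36, 6]
  queue [21, 23, 44] -> pop 21, enqueue [none], visited so far: [22, 18, 36, 6, 21]
  queue [23, 44] -> pop 23, enqueue [25], visited so far: [22, 18, 36, 6, 21, 23]
  queue [44, 25] -> pop 44, enqueue [none], visited so far: [22, 18, 36, 6, 21, 23, 44]
  queue [25] -> pop 25, enqueue [27], visited so far: [22, 18, 36, 6, 21, 23, 44, 25]
  queue [27] -> pop 27, enqueue [28], visited so far: [22, 18, 36, 6, 21, 23, 44, 25, 27]
  queue [28] -> pop 28, enqueue [none], visited so far: [22, 18, 36, 6, 21, 23, 44, 25, 27, 28]
Result: [22, 18, 36, 6, 21, 23, 44, 25, 27, 28]


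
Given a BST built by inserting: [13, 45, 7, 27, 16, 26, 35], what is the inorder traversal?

Tree insertion order: [13, 45, 7, 27, 16, 26, 35]
Tree (level-order array): [13, 7, 45, None, None, 27, None, 16, 35, None, 26]
Inorder traversal: [7, 13, 16, 26, 27, 35, 45]


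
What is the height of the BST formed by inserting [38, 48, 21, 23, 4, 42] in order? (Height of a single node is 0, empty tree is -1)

Insertion order: [38, 48, 21, 23, 4, 42]
Tree (level-order array): [38, 21, 48, 4, 23, 42]
Compute height bottom-up (empty subtree = -1):
  height(4) = 1 + max(-1, -1) = 0
  height(23) = 1 + max(-1, -1) = 0
  height(21) = 1 + max(0, 0) = 1
  height(42) = 1 + max(-1, -1) = 0
  height(48) = 1 + max(0, -1) = 1
  height(38) = 1 + max(1, 1) = 2
Height = 2


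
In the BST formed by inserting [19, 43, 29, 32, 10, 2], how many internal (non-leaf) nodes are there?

Tree built from: [19, 43, 29, 32, 10, 2]
Tree (level-order array): [19, 10, 43, 2, None, 29, None, None, None, None, 32]
Rule: An internal node has at least one child.
Per-node child counts:
  node 19: 2 child(ren)
  node 10: 1 child(ren)
  node 2: 0 child(ren)
  node 43: 1 child(ren)
  node 29: 1 child(ren)
  node 32: 0 child(ren)
Matching nodes: [19, 10, 43, 29]
Count of internal (non-leaf) nodes: 4


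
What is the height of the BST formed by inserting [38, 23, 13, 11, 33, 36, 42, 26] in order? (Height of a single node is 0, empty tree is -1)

Insertion order: [38, 23, 13, 11, 33, 36, 42, 26]
Tree (level-order array): [38, 23, 42, 13, 33, None, None, 11, None, 26, 36]
Compute height bottom-up (empty subtree = -1):
  height(11) = 1 + max(-1, -1) = 0
  height(13) = 1 + max(0, -1) = 1
  height(26) = 1 + max(-1, -1) = 0
  height(36) = 1 + max(-1, -1) = 0
  height(33) = 1 + max(0, 0) = 1
  height(23) = 1 + max(1, 1) = 2
  height(42) = 1 + max(-1, -1) = 0
  height(38) = 1 + max(2, 0) = 3
Height = 3


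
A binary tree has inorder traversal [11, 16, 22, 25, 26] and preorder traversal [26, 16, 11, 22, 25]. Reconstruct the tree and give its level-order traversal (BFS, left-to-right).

Inorder:  [11, 16, 22, 25, 26]
Preorder: [26, 16, 11, 22, 25]
Algorithm: preorder visits root first, so consume preorder in order;
for each root, split the current inorder slice at that value into
left-subtree inorder and right-subtree inorder, then recurse.
Recursive splits:
  root=26; inorder splits into left=[11, 16, 22, 25], right=[]
  root=16; inorder splits into left=[11], right=[22, 25]
  root=11; inorder splits into left=[], right=[]
  root=22; inorder splits into left=[], right=[25]
  root=25; inorder splits into left=[], right=[]
Reconstructed level-order: [26, 16, 11, 22, 25]


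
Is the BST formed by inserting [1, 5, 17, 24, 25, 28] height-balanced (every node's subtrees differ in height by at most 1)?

Tree (level-order array): [1, None, 5, None, 17, None, 24, None, 25, None, 28]
Definition: a tree is height-balanced if, at every node, |h(left) - h(right)| <= 1 (empty subtree has height -1).
Bottom-up per-node check:
  node 28: h_left=-1, h_right=-1, diff=0 [OK], height=0
  node 25: h_left=-1, h_right=0, diff=1 [OK], height=1
  node 24: h_left=-1, h_right=1, diff=2 [FAIL (|-1-1|=2 > 1)], height=2
  node 17: h_left=-1, h_right=2, diff=3 [FAIL (|-1-2|=3 > 1)], height=3
  node 5: h_left=-1, h_right=3, diff=4 [FAIL (|-1-3|=4 > 1)], height=4
  node 1: h_left=-1, h_right=4, diff=5 [FAIL (|-1-4|=5 > 1)], height=5
Node 24 violates the condition: |-1 - 1| = 2 > 1.
Result: Not balanced


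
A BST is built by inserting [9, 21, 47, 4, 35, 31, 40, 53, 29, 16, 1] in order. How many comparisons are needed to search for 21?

Search path for 21: 9 -> 21
Found: True
Comparisons: 2


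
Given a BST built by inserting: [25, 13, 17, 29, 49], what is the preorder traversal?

Tree insertion order: [25, 13, 17, 29, 49]
Tree (level-order array): [25, 13, 29, None, 17, None, 49]
Preorder traversal: [25, 13, 17, 29, 49]


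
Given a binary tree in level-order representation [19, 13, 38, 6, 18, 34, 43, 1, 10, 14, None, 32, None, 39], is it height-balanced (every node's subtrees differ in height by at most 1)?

Tree (level-order array): [19, 13, 38, 6, 18, 34, 43, 1, 10, 14, None, 32, None, 39]
Definition: a tree is height-balanced if, at every node, |h(left) - h(right)| <= 1 (empty subtree has height -1).
Bottom-up per-node check:
  node 1: h_left=-1, h_right=-1, diff=0 [OK], height=0
  node 10: h_left=-1, h_right=-1, diff=0 [OK], height=0
  node 6: h_left=0, h_right=0, diff=0 [OK], height=1
  node 14: h_left=-1, h_right=-1, diff=0 [OK], height=0
  node 18: h_left=0, h_right=-1, diff=1 [OK], height=1
  node 13: h_left=1, h_right=1, diff=0 [OK], height=2
  node 32: h_left=-1, h_right=-1, diff=0 [OK], height=0
  node 34: h_left=0, h_right=-1, diff=1 [OK], height=1
  node 39: h_left=-1, h_right=-1, diff=0 [OK], height=0
  node 43: h_left=0, h_right=-1, diff=1 [OK], height=1
  node 38: h_left=1, h_right=1, diff=0 [OK], height=2
  node 19: h_left=2, h_right=2, diff=0 [OK], height=3
All nodes satisfy the balance condition.
Result: Balanced


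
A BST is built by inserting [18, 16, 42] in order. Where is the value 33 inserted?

Starting tree (level order): [18, 16, 42]
Insertion path: 18 -> 42
Result: insert 33 as left child of 42
Final tree (level order): [18, 16, 42, None, None, 33]


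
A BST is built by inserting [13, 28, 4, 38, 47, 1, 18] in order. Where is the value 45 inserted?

Starting tree (level order): [13, 4, 28, 1, None, 18, 38, None, None, None, None, None, 47]
Insertion path: 13 -> 28 -> 38 -> 47
Result: insert 45 as left child of 47
Final tree (level order): [13, 4, 28, 1, None, 18, 38, None, None, None, None, None, 47, 45]


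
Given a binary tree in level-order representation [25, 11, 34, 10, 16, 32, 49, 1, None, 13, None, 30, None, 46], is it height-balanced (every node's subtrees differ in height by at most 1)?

Tree (level-order array): [25, 11, 34, 10, 16, 32, 49, 1, None, 13, None, 30, None, 46]
Definition: a tree is height-balanced if, at every node, |h(left) - h(right)| <= 1 (empty subtree has height -1).
Bottom-up per-node check:
  node 1: h_left=-1, h_right=-1, diff=0 [OK], height=0
  node 10: h_left=0, h_right=-1, diff=1 [OK], height=1
  node 13: h_left=-1, h_right=-1, diff=0 [OK], height=0
  node 16: h_left=0, h_right=-1, diff=1 [OK], height=1
  node 11: h_left=1, h_right=1, diff=0 [OK], height=2
  node 30: h_left=-1, h_right=-1, diff=0 [OK], height=0
  node 32: h_left=0, h_right=-1, diff=1 [OK], height=1
  node 46: h_left=-1, h_right=-1, diff=0 [OK], height=0
  node 49: h_left=0, h_right=-1, diff=1 [OK], height=1
  node 34: h_left=1, h_right=1, diff=0 [OK], height=2
  node 25: h_left=2, h_right=2, diff=0 [OK], height=3
All nodes satisfy the balance condition.
Result: Balanced


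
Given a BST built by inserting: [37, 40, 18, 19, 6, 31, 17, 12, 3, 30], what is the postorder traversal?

Tree insertion order: [37, 40, 18, 19, 6, 31, 17, 12, 3, 30]
Tree (level-order array): [37, 18, 40, 6, 19, None, None, 3, 17, None, 31, None, None, 12, None, 30]
Postorder traversal: [3, 12, 17, 6, 30, 31, 19, 18, 40, 37]


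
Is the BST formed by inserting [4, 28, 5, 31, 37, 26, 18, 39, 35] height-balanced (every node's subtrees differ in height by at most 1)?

Tree (level-order array): [4, None, 28, 5, 31, None, 26, None, 37, 18, None, 35, 39]
Definition: a tree is height-balanced if, at every node, |h(left) - h(right)| <= 1 (empty subtree has height -1).
Bottom-up per-node check:
  node 18: h_left=-1, h_right=-1, diff=0 [OK], height=0
  node 26: h_left=0, h_right=-1, diff=1 [OK], height=1
  node 5: h_left=-1, h_right=1, diff=2 [FAIL (|-1-1|=2 > 1)], height=2
  node 35: h_left=-1, h_right=-1, diff=0 [OK], height=0
  node 39: h_left=-1, h_right=-1, diff=0 [OK], height=0
  node 37: h_left=0, h_right=0, diff=0 [OK], height=1
  node 31: h_left=-1, h_right=1, diff=2 [FAIL (|-1-1|=2 > 1)], height=2
  node 28: h_left=2, h_right=2, diff=0 [OK], height=3
  node 4: h_left=-1, h_right=3, diff=4 [FAIL (|-1-3|=4 > 1)], height=4
Node 5 violates the condition: |-1 - 1| = 2 > 1.
Result: Not balanced


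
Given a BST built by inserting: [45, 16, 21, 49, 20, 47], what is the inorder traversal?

Tree insertion order: [45, 16, 21, 49, 20, 47]
Tree (level-order array): [45, 16, 49, None, 21, 47, None, 20]
Inorder traversal: [16, 20, 21, 45, 47, 49]


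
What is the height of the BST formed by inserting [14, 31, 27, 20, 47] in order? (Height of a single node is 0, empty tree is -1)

Insertion order: [14, 31, 27, 20, 47]
Tree (level-order array): [14, None, 31, 27, 47, 20]
Compute height bottom-up (empty subtree = -1):
  height(20) = 1 + max(-1, -1) = 0
  height(27) = 1 + max(0, -1) = 1
  height(47) = 1 + max(-1, -1) = 0
  height(31) = 1 + max(1, 0) = 2
  height(14) = 1 + max(-1, 2) = 3
Height = 3


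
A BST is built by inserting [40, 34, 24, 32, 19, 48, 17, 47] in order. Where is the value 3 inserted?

Starting tree (level order): [40, 34, 48, 24, None, 47, None, 19, 32, None, None, 17]
Insertion path: 40 -> 34 -> 24 -> 19 -> 17
Result: insert 3 as left child of 17
Final tree (level order): [40, 34, 48, 24, None, 47, None, 19, 32, None, None, 17, None, None, None, 3]


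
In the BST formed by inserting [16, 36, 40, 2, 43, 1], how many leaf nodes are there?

Tree built from: [16, 36, 40, 2, 43, 1]
Tree (level-order array): [16, 2, 36, 1, None, None, 40, None, None, None, 43]
Rule: A leaf has 0 children.
Per-node child counts:
  node 16: 2 child(ren)
  node 2: 1 child(ren)
  node 1: 0 child(ren)
  node 36: 1 child(ren)
  node 40: 1 child(ren)
  node 43: 0 child(ren)
Matching nodes: [1, 43]
Count of leaf nodes: 2


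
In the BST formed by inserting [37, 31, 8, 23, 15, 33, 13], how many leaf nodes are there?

Tree built from: [37, 31, 8, 23, 15, 33, 13]
Tree (level-order array): [37, 31, None, 8, 33, None, 23, None, None, 15, None, 13]
Rule: A leaf has 0 children.
Per-node child counts:
  node 37: 1 child(ren)
  node 31: 2 child(ren)
  node 8: 1 child(ren)
  node 23: 1 child(ren)
  node 15: 1 child(ren)
  node 13: 0 child(ren)
  node 33: 0 child(ren)
Matching nodes: [13, 33]
Count of leaf nodes: 2


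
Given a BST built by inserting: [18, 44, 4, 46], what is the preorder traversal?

Tree insertion order: [18, 44, 4, 46]
Tree (level-order array): [18, 4, 44, None, None, None, 46]
Preorder traversal: [18, 4, 44, 46]


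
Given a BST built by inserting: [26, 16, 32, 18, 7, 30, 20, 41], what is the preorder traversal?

Tree insertion order: [26, 16, 32, 18, 7, 30, 20, 41]
Tree (level-order array): [26, 16, 32, 7, 18, 30, 41, None, None, None, 20]
Preorder traversal: [26, 16, 7, 18, 20, 32, 30, 41]


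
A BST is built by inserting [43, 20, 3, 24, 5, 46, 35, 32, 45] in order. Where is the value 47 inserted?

Starting tree (level order): [43, 20, 46, 3, 24, 45, None, None, 5, None, 35, None, None, None, None, 32]
Insertion path: 43 -> 46
Result: insert 47 as right child of 46
Final tree (level order): [43, 20, 46, 3, 24, 45, 47, None, 5, None, 35, None, None, None, None, None, None, 32]


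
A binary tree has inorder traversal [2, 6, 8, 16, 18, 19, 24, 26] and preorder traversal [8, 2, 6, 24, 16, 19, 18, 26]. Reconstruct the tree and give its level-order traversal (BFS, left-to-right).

Inorder:  [2, 6, 8, 16, 18, 19, 24, 26]
Preorder: [8, 2, 6, 24, 16, 19, 18, 26]
Algorithm: preorder visits root first, so consume preorder in order;
for each root, split the current inorder slice at that value into
left-subtree inorder and right-subtree inorder, then recurse.
Recursive splits:
  root=8; inorder splits into left=[2, 6], right=[16, 18, 19, 24, 26]
  root=2; inorder splits into left=[], right=[6]
  root=6; inorder splits into left=[], right=[]
  root=24; inorder splits into left=[16, 18, 19], right=[26]
  root=16; inorder splits into left=[], right=[18, 19]
  root=19; inorder splits into left=[18], right=[]
  root=18; inorder splits into left=[], right=[]
  root=26; inorder splits into left=[], right=[]
Reconstructed level-order: [8, 2, 24, 6, 16, 26, 19, 18]


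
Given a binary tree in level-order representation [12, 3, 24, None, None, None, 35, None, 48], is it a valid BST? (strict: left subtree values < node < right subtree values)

Level-order array: [12, 3, 24, None, None, None, 35, None, 48]
Validate using subtree bounds (lo, hi): at each node, require lo < value < hi,
then recurse left with hi=value and right with lo=value.
Preorder trace (stopping at first violation):
  at node 12 with bounds (-inf, +inf): OK
  at node 3 with bounds (-inf, 12): OK
  at node 24 with bounds (12, +inf): OK
  at node 35 with bounds (24, +inf): OK
  at node 48 with bounds (35, +inf): OK
No violation found at any node.
Result: Valid BST


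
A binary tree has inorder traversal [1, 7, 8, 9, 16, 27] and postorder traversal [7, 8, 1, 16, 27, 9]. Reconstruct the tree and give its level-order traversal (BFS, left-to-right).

Inorder:   [1, 7, 8, 9, 16, 27]
Postorder: [7, 8, 1, 16, 27, 9]
Algorithm: postorder visits root last, so walk postorder right-to-left;
each value is the root of the current inorder slice — split it at that
value, recurse on the right subtree first, then the left.
Recursive splits:
  root=9; inorder splits into left=[1, 7, 8], right=[16, 27]
  root=27; inorder splits into left=[16], right=[]
  root=16; inorder splits into left=[], right=[]
  root=1; inorder splits into left=[], right=[7, 8]
  root=8; inorder splits into left=[7], right=[]
  root=7; inorder splits into left=[], right=[]
Reconstructed level-order: [9, 1, 27, 8, 16, 7]


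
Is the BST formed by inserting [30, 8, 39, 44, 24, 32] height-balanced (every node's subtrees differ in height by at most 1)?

Tree (level-order array): [30, 8, 39, None, 24, 32, 44]
Definition: a tree is height-balanced if, at every node, |h(left) - h(right)| <= 1 (empty subtree has height -1).
Bottom-up per-node check:
  node 24: h_left=-1, h_right=-1, diff=0 [OK], height=0
  node 8: h_left=-1, h_right=0, diff=1 [OK], height=1
  node 32: h_left=-1, h_right=-1, diff=0 [OK], height=0
  node 44: h_left=-1, h_right=-1, diff=0 [OK], height=0
  node 39: h_left=0, h_right=0, diff=0 [OK], height=1
  node 30: h_left=1, h_right=1, diff=0 [OK], height=2
All nodes satisfy the balance condition.
Result: Balanced


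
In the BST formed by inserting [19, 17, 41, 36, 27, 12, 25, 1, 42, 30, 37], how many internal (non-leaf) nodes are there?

Tree built from: [19, 17, 41, 36, 27, 12, 25, 1, 42, 30, 37]
Tree (level-order array): [19, 17, 41, 12, None, 36, 42, 1, None, 27, 37, None, None, None, None, 25, 30]
Rule: An internal node has at least one child.
Per-node child counts:
  node 19: 2 child(ren)
  node 17: 1 child(ren)
  node 12: 1 child(ren)
  node 1: 0 child(ren)
  node 41: 2 child(ren)
  node 36: 2 child(ren)
  node 27: 2 child(ren)
  node 25: 0 child(ren)
  node 30: 0 child(ren)
  node 37: 0 child(ren)
  node 42: 0 child(ren)
Matching nodes: [19, 17, 12, 41, 36, 27]
Count of internal (non-leaf) nodes: 6


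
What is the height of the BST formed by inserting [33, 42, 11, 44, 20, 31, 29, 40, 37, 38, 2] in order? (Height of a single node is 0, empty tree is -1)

Insertion order: [33, 42, 11, 44, 20, 31, 29, 40, 37, 38, 2]
Tree (level-order array): [33, 11, 42, 2, 20, 40, 44, None, None, None, 31, 37, None, None, None, 29, None, None, 38]
Compute height bottom-up (empty subtree = -1):
  height(2) = 1 + max(-1, -1) = 0
  height(29) = 1 + max(-1, -1) = 0
  height(31) = 1 + max(0, -1) = 1
  height(20) = 1 + max(-1, 1) = 2
  height(11) = 1 + max(0, 2) = 3
  height(38) = 1 + max(-1, -1) = 0
  height(37) = 1 + max(-1, 0) = 1
  height(40) = 1 + max(1, -1) = 2
  height(44) = 1 + max(-1, -1) = 0
  height(42) = 1 + max(2, 0) = 3
  height(33) = 1 + max(3, 3) = 4
Height = 4


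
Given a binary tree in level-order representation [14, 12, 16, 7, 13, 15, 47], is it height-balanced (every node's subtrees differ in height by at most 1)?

Tree (level-order array): [14, 12, 16, 7, 13, 15, 47]
Definition: a tree is height-balanced if, at every node, |h(left) - h(right)| <= 1 (empty subtree has height -1).
Bottom-up per-node check:
  node 7: h_left=-1, h_right=-1, diff=0 [OK], height=0
  node 13: h_left=-1, h_right=-1, diff=0 [OK], height=0
  node 12: h_left=0, h_right=0, diff=0 [OK], height=1
  node 15: h_left=-1, h_right=-1, diff=0 [OK], height=0
  node 47: h_left=-1, h_right=-1, diff=0 [OK], height=0
  node 16: h_left=0, h_right=0, diff=0 [OK], height=1
  node 14: h_left=1, h_right=1, diff=0 [OK], height=2
All nodes satisfy the balance condition.
Result: Balanced


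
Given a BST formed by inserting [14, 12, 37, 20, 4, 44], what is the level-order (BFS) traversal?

Tree insertion order: [14, 12, 37, 20, 4, 44]
Tree (level-order array): [14, 12, 37, 4, None, 20, 44]
BFS from the root, enqueuing left then right child of each popped node:
  queue [14] -> pop 14, enqueue [12, 37], visited so far: [14]
  queue [12, 37] -> pop 12, enqueue [4], visited so far: [14, 12]
  queue [37, 4] -> pop 37, enqueue [20, 44], visited so far: [14, 12, 37]
  queue [4, 20, 44] -> pop 4, enqueue [none], visited so far: [14, 12, 37, 4]
  queue [20, 44] -> pop 20, enqueue [none], visited so far: [14, 12, 37, 4, 20]
  queue [44] -> pop 44, enqueue [none], visited so far: [14, 12, 37, 4, 20, 44]
Result: [14, 12, 37, 4, 20, 44]


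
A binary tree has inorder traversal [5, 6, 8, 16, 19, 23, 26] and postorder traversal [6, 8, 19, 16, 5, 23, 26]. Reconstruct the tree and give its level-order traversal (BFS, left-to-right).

Inorder:   [5, 6, 8, 16, 19, 23, 26]
Postorder: [6, 8, 19, 16, 5, 23, 26]
Algorithm: postorder visits root last, so walk postorder right-to-left;
each value is the root of the current inorder slice — split it at that
value, recurse on the right subtree first, then the left.
Recursive splits:
  root=26; inorder splits into left=[5, 6, 8, 16, 19, 23], right=[]
  root=23; inorder splits into left=[5, 6, 8, 16, 19], right=[]
  root=5; inorder splits into left=[], right=[6, 8, 16, 19]
  root=16; inorder splits into left=[6, 8], right=[19]
  root=19; inorder splits into left=[], right=[]
  root=8; inorder splits into left=[6], right=[]
  root=6; inorder splits into left=[], right=[]
Reconstructed level-order: [26, 23, 5, 16, 8, 19, 6]


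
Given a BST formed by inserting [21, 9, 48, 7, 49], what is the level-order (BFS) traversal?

Tree insertion order: [21, 9, 48, 7, 49]
Tree (level-order array): [21, 9, 48, 7, None, None, 49]
BFS from the root, enqueuing left then right child of each popped node:
  queue [21] -> pop 21, enqueue [9, 48], visited so far: [21]
  queue [9, 48] -> pop 9, enqueue [7], visited so far: [21, 9]
  queue [48, 7] -> pop 48, enqueue [49], visited so far: [21, 9, 48]
  queue [7, 49] -> pop 7, enqueue [none], visited so far: [21, 9, 48, 7]
  queue [49] -> pop 49, enqueue [none], visited so far: [21, 9, 48, 7, 49]
Result: [21, 9, 48, 7, 49]


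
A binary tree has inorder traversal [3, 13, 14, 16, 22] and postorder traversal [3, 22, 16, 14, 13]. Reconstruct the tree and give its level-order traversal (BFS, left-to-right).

Inorder:   [3, 13, 14, 16, 22]
Postorder: [3, 22, 16, 14, 13]
Algorithm: postorder visits root last, so walk postorder right-to-left;
each value is the root of the current inorder slice — split it at that
value, recurse on the right subtree first, then the left.
Recursive splits:
  root=13; inorder splits into left=[3], right=[14, 16, 22]
  root=14; inorder splits into left=[], right=[16, 22]
  root=16; inorder splits into left=[], right=[22]
  root=22; inorder splits into left=[], right=[]
  root=3; inorder splits into left=[], right=[]
Reconstructed level-order: [13, 3, 14, 16, 22]


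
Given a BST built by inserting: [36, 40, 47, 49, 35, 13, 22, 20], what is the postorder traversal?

Tree insertion order: [36, 40, 47, 49, 35, 13, 22, 20]
Tree (level-order array): [36, 35, 40, 13, None, None, 47, None, 22, None, 49, 20]
Postorder traversal: [20, 22, 13, 35, 49, 47, 40, 36]


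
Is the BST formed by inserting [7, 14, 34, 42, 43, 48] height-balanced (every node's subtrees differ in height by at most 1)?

Tree (level-order array): [7, None, 14, None, 34, None, 42, None, 43, None, 48]
Definition: a tree is height-balanced if, at every node, |h(left) - h(right)| <= 1 (empty subtree has height -1).
Bottom-up per-node check:
  node 48: h_left=-1, h_right=-1, diff=0 [OK], height=0
  node 43: h_left=-1, h_right=0, diff=1 [OK], height=1
  node 42: h_left=-1, h_right=1, diff=2 [FAIL (|-1-1|=2 > 1)], height=2
  node 34: h_left=-1, h_right=2, diff=3 [FAIL (|-1-2|=3 > 1)], height=3
  node 14: h_left=-1, h_right=3, diff=4 [FAIL (|-1-3|=4 > 1)], height=4
  node 7: h_left=-1, h_right=4, diff=5 [FAIL (|-1-4|=5 > 1)], height=5
Node 42 violates the condition: |-1 - 1| = 2 > 1.
Result: Not balanced


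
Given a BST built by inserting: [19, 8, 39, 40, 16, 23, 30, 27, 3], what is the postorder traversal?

Tree insertion order: [19, 8, 39, 40, 16, 23, 30, 27, 3]
Tree (level-order array): [19, 8, 39, 3, 16, 23, 40, None, None, None, None, None, 30, None, None, 27]
Postorder traversal: [3, 16, 8, 27, 30, 23, 40, 39, 19]


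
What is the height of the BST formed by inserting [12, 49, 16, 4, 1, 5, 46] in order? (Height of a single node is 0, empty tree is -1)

Insertion order: [12, 49, 16, 4, 1, 5, 46]
Tree (level-order array): [12, 4, 49, 1, 5, 16, None, None, None, None, None, None, 46]
Compute height bottom-up (empty subtree = -1):
  height(1) = 1 + max(-1, -1) = 0
  height(5) = 1 + max(-1, -1) = 0
  height(4) = 1 + max(0, 0) = 1
  height(46) = 1 + max(-1, -1) = 0
  height(16) = 1 + max(-1, 0) = 1
  height(49) = 1 + max(1, -1) = 2
  height(12) = 1 + max(1, 2) = 3
Height = 3


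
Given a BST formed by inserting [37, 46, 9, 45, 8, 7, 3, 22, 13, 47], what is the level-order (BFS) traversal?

Tree insertion order: [37, 46, 9, 45, 8, 7, 3, 22, 13, 47]
Tree (level-order array): [37, 9, 46, 8, 22, 45, 47, 7, None, 13, None, None, None, None, None, 3]
BFS from the root, enqueuing left then right child of each popped node:
  queue [37] -> pop 37, enqueue [9, 46], visited so far: [37]
  queue [9, 46] -> pop 9, enqueue [8, 22], visited so far: [37, 9]
  queue [46, 8, 22] -> pop 46, enqueue [45, 47], visited so far: [37, 9, 46]
  queue [8, 22, 45, 47] -> pop 8, enqueue [7], visited so far: [37, 9, 46, 8]
  queue [22, 45, 47, 7] -> pop 22, enqueue [13], visited so far: [37, 9, 46, 8, 22]
  queue [45, 47, 7, 13] -> pop 45, enqueue [none], visited so far: [37, 9, 46, 8, 22, 45]
  queue [47, 7, 13] -> pop 47, enqueue [none], visited so far: [37, 9, 46, 8, 22, 45, 47]
  queue [7, 13] -> pop 7, enqueue [3], visited so far: [37, 9, 46, 8, 22, 45, 47, 7]
  queue [13, 3] -> pop 13, enqueue [none], visited so far: [37, 9, 46, 8, 22, 45, 47, 7, 13]
  queue [3] -> pop 3, enqueue [none], visited so far: [37, 9, 46, 8, 22, 45, 47, 7, 13, 3]
Result: [37, 9, 46, 8, 22, 45, 47, 7, 13, 3]


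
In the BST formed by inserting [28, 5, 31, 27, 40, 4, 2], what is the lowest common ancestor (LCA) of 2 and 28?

Tree insertion order: [28, 5, 31, 27, 40, 4, 2]
Tree (level-order array): [28, 5, 31, 4, 27, None, 40, 2]
In a BST, the LCA of p=2, q=28 is the first node v on the
root-to-leaf path with p <= v <= q (go left if both < v, right if both > v).
Walk from root:
  at 28: 2 <= 28 <= 28, this is the LCA
LCA = 28


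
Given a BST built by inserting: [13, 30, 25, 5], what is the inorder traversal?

Tree insertion order: [13, 30, 25, 5]
Tree (level-order array): [13, 5, 30, None, None, 25]
Inorder traversal: [5, 13, 25, 30]


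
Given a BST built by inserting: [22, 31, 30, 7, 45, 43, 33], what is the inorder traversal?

Tree insertion order: [22, 31, 30, 7, 45, 43, 33]
Tree (level-order array): [22, 7, 31, None, None, 30, 45, None, None, 43, None, 33]
Inorder traversal: [7, 22, 30, 31, 33, 43, 45]


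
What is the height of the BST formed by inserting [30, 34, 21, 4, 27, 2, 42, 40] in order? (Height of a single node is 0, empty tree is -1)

Insertion order: [30, 34, 21, 4, 27, 2, 42, 40]
Tree (level-order array): [30, 21, 34, 4, 27, None, 42, 2, None, None, None, 40]
Compute height bottom-up (empty subtree = -1):
  height(2) = 1 + max(-1, -1) = 0
  height(4) = 1 + max(0, -1) = 1
  height(27) = 1 + max(-1, -1) = 0
  height(21) = 1 + max(1, 0) = 2
  height(40) = 1 + max(-1, -1) = 0
  height(42) = 1 + max(0, -1) = 1
  height(34) = 1 + max(-1, 1) = 2
  height(30) = 1 + max(2, 2) = 3
Height = 3


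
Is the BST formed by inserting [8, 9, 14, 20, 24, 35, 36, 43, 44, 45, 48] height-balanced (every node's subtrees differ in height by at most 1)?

Tree (level-order array): [8, None, 9, None, 14, None, 20, None, 24, None, 35, None, 36, None, 43, None, 44, None, 45, None, 48]
Definition: a tree is height-balanced if, at every node, |h(left) - h(right)| <= 1 (empty subtree has height -1).
Bottom-up per-node check:
  node 48: h_left=-1, h_right=-1, diff=0 [OK], height=0
  node 45: h_left=-1, h_right=0, diff=1 [OK], height=1
  node 44: h_left=-1, h_right=1, diff=2 [FAIL (|-1-1|=2 > 1)], height=2
  node 43: h_left=-1, h_right=2, diff=3 [FAIL (|-1-2|=3 > 1)], height=3
  node 36: h_left=-1, h_right=3, diff=4 [FAIL (|-1-3|=4 > 1)], height=4
  node 35: h_left=-1, h_right=4, diff=5 [FAIL (|-1-4|=5 > 1)], height=5
  node 24: h_left=-1, h_right=5, diff=6 [FAIL (|-1-5|=6 > 1)], height=6
  node 20: h_left=-1, h_right=6, diff=7 [FAIL (|-1-6|=7 > 1)], height=7
  node 14: h_left=-1, h_right=7, diff=8 [FAIL (|-1-7|=8 > 1)], height=8
  node 9: h_left=-1, h_right=8, diff=9 [FAIL (|-1-8|=9 > 1)], height=9
  node 8: h_left=-1, h_right=9, diff=10 [FAIL (|-1-9|=10 > 1)], height=10
Node 44 violates the condition: |-1 - 1| = 2 > 1.
Result: Not balanced


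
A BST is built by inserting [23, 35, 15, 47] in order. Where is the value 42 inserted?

Starting tree (level order): [23, 15, 35, None, None, None, 47]
Insertion path: 23 -> 35 -> 47
Result: insert 42 as left child of 47
Final tree (level order): [23, 15, 35, None, None, None, 47, 42]


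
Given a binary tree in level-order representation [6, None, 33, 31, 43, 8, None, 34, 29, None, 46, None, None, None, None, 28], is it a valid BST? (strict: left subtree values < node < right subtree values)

Level-order array: [6, None, 33, 31, 43, 8, None, 34, 29, None, 46, None, None, None, None, 28]
Validate using subtree bounds (lo, hi): at each node, require lo < value < hi,
then recurse left with hi=value and right with lo=value.
Preorder trace (stopping at first violation):
  at node 6 with bounds (-inf, +inf): OK
  at node 33 with bounds (6, +inf): OK
  at node 31 with bounds (6, 33): OK
  at node 8 with bounds (6, 31): OK
  at node 46 with bounds (8, 31): VIOLATION
Node 46 violates its bound: not (8 < 46 < 31).
Result: Not a valid BST


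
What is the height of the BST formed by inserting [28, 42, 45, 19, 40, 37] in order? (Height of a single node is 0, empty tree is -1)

Insertion order: [28, 42, 45, 19, 40, 37]
Tree (level-order array): [28, 19, 42, None, None, 40, 45, 37]
Compute height bottom-up (empty subtree = -1):
  height(19) = 1 + max(-1, -1) = 0
  height(37) = 1 + max(-1, -1) = 0
  height(40) = 1 + max(0, -1) = 1
  height(45) = 1 + max(-1, -1) = 0
  height(42) = 1 + max(1, 0) = 2
  height(28) = 1 + max(0, 2) = 3
Height = 3


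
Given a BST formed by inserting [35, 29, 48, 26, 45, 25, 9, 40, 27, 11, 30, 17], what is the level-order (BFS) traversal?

Tree insertion order: [35, 29, 48, 26, 45, 25, 9, 40, 27, 11, 30, 17]
Tree (level-order array): [35, 29, 48, 26, 30, 45, None, 25, 27, None, None, 40, None, 9, None, None, None, None, None, None, 11, None, 17]
BFS from the root, enqueuing left then right child of each popped node:
  queue [35] -> pop 35, enqueue [29, 48], visited so far: [35]
  queue [29, 48] -> pop 29, enqueue [26, 30], visited so far: [35, 29]
  queue [48, 26, 30] -> pop 48, enqueue [45], visited so far: [35, 29, 48]
  queue [26, 30, 45] -> pop 26, enqueue [25, 27], visited so far: [35, 29, 48, 26]
  queue [30, 45, 25, 27] -> pop 30, enqueue [none], visited so far: [35, 29, 48, 26, 30]
  queue [45, 25, 27] -> pop 45, enqueue [40], visited so far: [35, 29, 48, 26, 30, 45]
  queue [25, 27, 40] -> pop 25, enqueue [9], visited so far: [35, 29, 48, 26, 30, 45, 25]
  queue [27, 40, 9] -> pop 27, enqueue [none], visited so far: [35, 29, 48, 26, 30, 45, 25, 27]
  queue [40, 9] -> pop 40, enqueue [none], visited so far: [35, 29, 48, 26, 30, 45, 25, 27, 40]
  queue [9] -> pop 9, enqueue [11], visited so far: [35, 29, 48, 26, 30, 45, 25, 27, 40, 9]
  queue [11] -> pop 11, enqueue [17], visited so far: [35, 29, 48, 26, 30, 45, 25, 27, 40, 9, 11]
  queue [17] -> pop 17, enqueue [none], visited so far: [35, 29, 48, 26, 30, 45, 25, 27, 40, 9, 11, 17]
Result: [35, 29, 48, 26, 30, 45, 25, 27, 40, 9, 11, 17]


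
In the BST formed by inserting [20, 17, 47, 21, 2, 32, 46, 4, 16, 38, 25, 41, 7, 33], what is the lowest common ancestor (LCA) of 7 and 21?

Tree insertion order: [20, 17, 47, 21, 2, 32, 46, 4, 16, 38, 25, 41, 7, 33]
Tree (level-order array): [20, 17, 47, 2, None, 21, None, None, 4, None, 32, None, 16, 25, 46, 7, None, None, None, 38, None, None, None, 33, 41]
In a BST, the LCA of p=7, q=21 is the first node v on the
root-to-leaf path with p <= v <= q (go left if both < v, right if both > v).
Walk from root:
  at 20: 7 <= 20 <= 21, this is the LCA
LCA = 20


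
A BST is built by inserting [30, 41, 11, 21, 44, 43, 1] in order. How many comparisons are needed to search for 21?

Search path for 21: 30 -> 11 -> 21
Found: True
Comparisons: 3


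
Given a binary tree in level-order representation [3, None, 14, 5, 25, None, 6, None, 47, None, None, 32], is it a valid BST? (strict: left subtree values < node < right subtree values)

Level-order array: [3, None, 14, 5, 25, None, 6, None, 47, None, None, 32]
Validate using subtree bounds (lo, hi): at each node, require lo < value < hi,
then recurse left with hi=value and right with lo=value.
Preorder trace (stopping at first violation):
  at node 3 with bounds (-inf, +inf): OK
  at node 14 with bounds (3, +inf): OK
  at node 5 with bounds (3, 14): OK
  at node 6 with bounds (5, 14): OK
  at node 25 with bounds (14, +inf): OK
  at node 47 with bounds (25, +inf): OK
  at node 32 with bounds (25, 47): OK
No violation found at any node.
Result: Valid BST
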